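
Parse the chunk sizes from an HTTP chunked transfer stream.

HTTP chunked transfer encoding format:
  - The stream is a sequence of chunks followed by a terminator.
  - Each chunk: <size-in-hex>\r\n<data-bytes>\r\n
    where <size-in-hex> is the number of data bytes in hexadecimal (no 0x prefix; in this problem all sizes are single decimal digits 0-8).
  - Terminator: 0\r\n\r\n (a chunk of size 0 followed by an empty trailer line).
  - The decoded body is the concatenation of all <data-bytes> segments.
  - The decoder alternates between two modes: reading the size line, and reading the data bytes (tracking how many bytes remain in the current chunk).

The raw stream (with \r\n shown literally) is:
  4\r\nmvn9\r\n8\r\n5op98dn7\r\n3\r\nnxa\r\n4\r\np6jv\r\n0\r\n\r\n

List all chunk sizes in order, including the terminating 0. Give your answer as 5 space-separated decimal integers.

Chunk 1: stream[0..1]='4' size=0x4=4, data at stream[3..7]='mvn9' -> body[0..4], body so far='mvn9'
Chunk 2: stream[9..10]='8' size=0x8=8, data at stream[12..20]='5op98dn7' -> body[4..12], body so far='mvn95op98dn7'
Chunk 3: stream[22..23]='3' size=0x3=3, data at stream[25..28]='nxa' -> body[12..15], body so far='mvn95op98dn7nxa'
Chunk 4: stream[30..31]='4' size=0x4=4, data at stream[33..37]='p6jv' -> body[15..19], body so far='mvn95op98dn7nxap6jv'
Chunk 5: stream[39..40]='0' size=0 (terminator). Final body='mvn95op98dn7nxap6jv' (19 bytes)

Answer: 4 8 3 4 0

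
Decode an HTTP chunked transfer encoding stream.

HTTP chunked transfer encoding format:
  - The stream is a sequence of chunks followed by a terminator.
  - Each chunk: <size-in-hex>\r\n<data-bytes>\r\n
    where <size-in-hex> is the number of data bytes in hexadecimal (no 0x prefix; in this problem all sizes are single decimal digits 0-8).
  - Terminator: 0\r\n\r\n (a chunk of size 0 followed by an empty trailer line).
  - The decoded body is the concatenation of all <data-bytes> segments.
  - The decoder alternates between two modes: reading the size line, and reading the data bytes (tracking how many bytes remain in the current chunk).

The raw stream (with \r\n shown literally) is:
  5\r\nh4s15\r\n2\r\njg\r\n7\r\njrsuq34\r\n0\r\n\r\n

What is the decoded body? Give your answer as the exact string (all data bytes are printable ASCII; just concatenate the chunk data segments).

Chunk 1: stream[0..1]='5' size=0x5=5, data at stream[3..8]='h4s15' -> body[0..5], body so far='h4s15'
Chunk 2: stream[10..11]='2' size=0x2=2, data at stream[13..15]='jg' -> body[5..7], body so far='h4s15jg'
Chunk 3: stream[17..18]='7' size=0x7=7, data at stream[20..27]='jrsuq34' -> body[7..14], body so far='h4s15jgjrsuq34'
Chunk 4: stream[29..30]='0' size=0 (terminator). Final body='h4s15jgjrsuq34' (14 bytes)

Answer: h4s15jgjrsuq34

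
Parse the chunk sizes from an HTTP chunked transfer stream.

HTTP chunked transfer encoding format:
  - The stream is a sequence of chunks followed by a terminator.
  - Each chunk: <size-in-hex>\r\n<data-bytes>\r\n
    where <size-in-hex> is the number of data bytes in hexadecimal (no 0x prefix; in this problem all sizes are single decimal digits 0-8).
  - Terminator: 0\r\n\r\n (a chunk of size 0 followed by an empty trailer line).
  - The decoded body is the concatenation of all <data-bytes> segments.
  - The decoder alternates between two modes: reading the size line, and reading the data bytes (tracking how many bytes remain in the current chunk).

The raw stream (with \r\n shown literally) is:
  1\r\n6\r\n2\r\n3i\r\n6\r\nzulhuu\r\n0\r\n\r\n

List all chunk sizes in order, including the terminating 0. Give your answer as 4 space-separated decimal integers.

Chunk 1: stream[0..1]='1' size=0x1=1, data at stream[3..4]='6' -> body[0..1], body so far='6'
Chunk 2: stream[6..7]='2' size=0x2=2, data at stream[9..11]='3i' -> body[1..3], body so far='63i'
Chunk 3: stream[13..14]='6' size=0x6=6, data at stream[16..22]='zulhuu' -> body[3..9], body so far='63izulhuu'
Chunk 4: stream[24..25]='0' size=0 (terminator). Final body='63izulhuu' (9 bytes)

Answer: 1 2 6 0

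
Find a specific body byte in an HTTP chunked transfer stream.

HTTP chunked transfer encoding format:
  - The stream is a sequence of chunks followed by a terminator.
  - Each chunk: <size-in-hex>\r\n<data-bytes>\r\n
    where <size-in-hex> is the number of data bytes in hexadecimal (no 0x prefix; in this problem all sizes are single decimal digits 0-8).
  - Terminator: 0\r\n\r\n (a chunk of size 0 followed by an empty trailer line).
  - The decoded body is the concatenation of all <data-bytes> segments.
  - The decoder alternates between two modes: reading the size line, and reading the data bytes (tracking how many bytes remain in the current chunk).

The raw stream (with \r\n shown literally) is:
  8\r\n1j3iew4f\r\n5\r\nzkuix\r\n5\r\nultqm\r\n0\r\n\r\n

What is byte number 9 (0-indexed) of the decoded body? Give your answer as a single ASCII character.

Answer: k

Derivation:
Chunk 1: stream[0..1]='8' size=0x8=8, data at stream[3..11]='1j3iew4f' -> body[0..8], body so far='1j3iew4f'
Chunk 2: stream[13..14]='5' size=0x5=5, data at stream[16..21]='zkuix' -> body[8..13], body so far='1j3iew4fzkuix'
Chunk 3: stream[23..24]='5' size=0x5=5, data at stream[26..31]='ultqm' -> body[13..18], body so far='1j3iew4fzkuixultqm'
Chunk 4: stream[33..34]='0' size=0 (terminator). Final body='1j3iew4fzkuixultqm' (18 bytes)
Body byte 9 = 'k'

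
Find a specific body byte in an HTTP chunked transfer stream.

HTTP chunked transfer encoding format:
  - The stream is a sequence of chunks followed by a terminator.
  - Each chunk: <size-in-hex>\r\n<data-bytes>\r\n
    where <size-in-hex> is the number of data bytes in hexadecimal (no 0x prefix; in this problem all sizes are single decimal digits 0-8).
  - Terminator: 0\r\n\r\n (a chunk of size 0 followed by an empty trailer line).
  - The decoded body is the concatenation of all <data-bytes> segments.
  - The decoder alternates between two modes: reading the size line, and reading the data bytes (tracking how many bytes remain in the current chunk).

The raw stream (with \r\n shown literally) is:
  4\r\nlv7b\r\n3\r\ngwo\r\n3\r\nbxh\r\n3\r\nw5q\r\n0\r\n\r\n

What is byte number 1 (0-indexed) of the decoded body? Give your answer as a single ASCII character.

Chunk 1: stream[0..1]='4' size=0x4=4, data at stream[3..7]='lv7b' -> body[0..4], body so far='lv7b'
Chunk 2: stream[9..10]='3' size=0x3=3, data at stream[12..15]='gwo' -> body[4..7], body so far='lv7bgwo'
Chunk 3: stream[17..18]='3' size=0x3=3, data at stream[20..23]='bxh' -> body[7..10], body so far='lv7bgwobxh'
Chunk 4: stream[25..26]='3' size=0x3=3, data at stream[28..31]='w5q' -> body[10..13], body so far='lv7bgwobxhw5q'
Chunk 5: stream[33..34]='0' size=0 (terminator). Final body='lv7bgwobxhw5q' (13 bytes)
Body byte 1 = 'v'

Answer: v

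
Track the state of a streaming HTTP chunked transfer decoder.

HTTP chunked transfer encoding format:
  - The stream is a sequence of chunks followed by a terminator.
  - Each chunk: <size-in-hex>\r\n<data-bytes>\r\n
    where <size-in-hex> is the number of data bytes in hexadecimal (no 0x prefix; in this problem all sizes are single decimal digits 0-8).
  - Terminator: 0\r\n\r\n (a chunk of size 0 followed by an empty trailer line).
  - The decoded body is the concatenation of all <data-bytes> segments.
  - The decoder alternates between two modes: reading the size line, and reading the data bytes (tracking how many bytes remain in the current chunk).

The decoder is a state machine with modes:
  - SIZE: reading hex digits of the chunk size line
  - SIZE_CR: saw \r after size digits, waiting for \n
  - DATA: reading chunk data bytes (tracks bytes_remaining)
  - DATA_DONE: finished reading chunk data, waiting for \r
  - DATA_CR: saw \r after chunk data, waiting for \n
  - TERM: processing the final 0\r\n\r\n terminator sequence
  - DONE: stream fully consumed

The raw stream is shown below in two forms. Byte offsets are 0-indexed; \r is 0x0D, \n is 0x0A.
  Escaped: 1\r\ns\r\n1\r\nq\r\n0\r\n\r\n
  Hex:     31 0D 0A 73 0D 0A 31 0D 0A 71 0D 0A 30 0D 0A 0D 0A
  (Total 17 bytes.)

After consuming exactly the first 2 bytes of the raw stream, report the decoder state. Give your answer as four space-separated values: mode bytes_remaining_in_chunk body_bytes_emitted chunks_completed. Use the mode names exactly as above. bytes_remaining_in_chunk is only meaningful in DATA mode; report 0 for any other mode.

Byte 0 = '1': mode=SIZE remaining=0 emitted=0 chunks_done=0
Byte 1 = 0x0D: mode=SIZE_CR remaining=0 emitted=0 chunks_done=0

Answer: SIZE_CR 0 0 0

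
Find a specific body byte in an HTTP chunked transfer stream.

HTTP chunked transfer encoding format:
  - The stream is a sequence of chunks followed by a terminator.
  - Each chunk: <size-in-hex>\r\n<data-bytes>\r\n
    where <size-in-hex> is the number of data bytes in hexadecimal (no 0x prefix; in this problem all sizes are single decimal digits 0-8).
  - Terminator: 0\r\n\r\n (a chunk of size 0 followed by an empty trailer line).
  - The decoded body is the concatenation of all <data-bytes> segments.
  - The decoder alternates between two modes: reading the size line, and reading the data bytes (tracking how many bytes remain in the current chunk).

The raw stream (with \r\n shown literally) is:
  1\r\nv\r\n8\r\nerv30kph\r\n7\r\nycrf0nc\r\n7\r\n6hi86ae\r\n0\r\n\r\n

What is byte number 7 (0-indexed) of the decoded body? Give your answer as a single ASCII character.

Answer: p

Derivation:
Chunk 1: stream[0..1]='1' size=0x1=1, data at stream[3..4]='v' -> body[0..1], body so far='v'
Chunk 2: stream[6..7]='8' size=0x8=8, data at stream[9..17]='erv30kph' -> body[1..9], body so far='verv30kph'
Chunk 3: stream[19..20]='7' size=0x7=7, data at stream[22..29]='ycrf0nc' -> body[9..16], body so far='verv30kphycrf0nc'
Chunk 4: stream[31..32]='7' size=0x7=7, data at stream[34..41]='6hi86ae' -> body[16..23], body so far='verv30kphycrf0nc6hi86ae'
Chunk 5: stream[43..44]='0' size=0 (terminator). Final body='verv30kphycrf0nc6hi86ae' (23 bytes)
Body byte 7 = 'p'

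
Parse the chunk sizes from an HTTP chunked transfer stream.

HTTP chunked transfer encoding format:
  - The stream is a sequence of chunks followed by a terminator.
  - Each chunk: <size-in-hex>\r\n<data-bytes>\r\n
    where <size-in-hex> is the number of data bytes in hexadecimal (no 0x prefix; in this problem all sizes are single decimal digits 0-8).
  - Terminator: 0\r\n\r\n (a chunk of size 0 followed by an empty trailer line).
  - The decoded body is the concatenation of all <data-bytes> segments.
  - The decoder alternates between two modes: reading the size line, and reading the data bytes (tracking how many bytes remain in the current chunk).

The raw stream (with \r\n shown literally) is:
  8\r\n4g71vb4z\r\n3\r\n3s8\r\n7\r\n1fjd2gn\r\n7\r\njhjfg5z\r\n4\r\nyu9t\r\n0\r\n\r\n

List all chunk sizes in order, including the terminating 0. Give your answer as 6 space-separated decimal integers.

Answer: 8 3 7 7 4 0

Derivation:
Chunk 1: stream[0..1]='8' size=0x8=8, data at stream[3..11]='4g71vb4z' -> body[0..8], body so far='4g71vb4z'
Chunk 2: stream[13..14]='3' size=0x3=3, data at stream[16..19]='3s8' -> body[8..11], body so far='4g71vb4z3s8'
Chunk 3: stream[21..22]='7' size=0x7=7, data at stream[24..31]='1fjd2gn' -> body[11..18], body so far='4g71vb4z3s81fjd2gn'
Chunk 4: stream[33..34]='7' size=0x7=7, data at stream[36..43]='jhjfg5z' -> body[18..25], body so far='4g71vb4z3s81fjd2gnjhjfg5z'
Chunk 5: stream[45..46]='4' size=0x4=4, data at stream[48..52]='yu9t' -> body[25..29], body so far='4g71vb4z3s81fjd2gnjhjfg5zyu9t'
Chunk 6: stream[54..55]='0' size=0 (terminator). Final body='4g71vb4z3s81fjd2gnjhjfg5zyu9t' (29 bytes)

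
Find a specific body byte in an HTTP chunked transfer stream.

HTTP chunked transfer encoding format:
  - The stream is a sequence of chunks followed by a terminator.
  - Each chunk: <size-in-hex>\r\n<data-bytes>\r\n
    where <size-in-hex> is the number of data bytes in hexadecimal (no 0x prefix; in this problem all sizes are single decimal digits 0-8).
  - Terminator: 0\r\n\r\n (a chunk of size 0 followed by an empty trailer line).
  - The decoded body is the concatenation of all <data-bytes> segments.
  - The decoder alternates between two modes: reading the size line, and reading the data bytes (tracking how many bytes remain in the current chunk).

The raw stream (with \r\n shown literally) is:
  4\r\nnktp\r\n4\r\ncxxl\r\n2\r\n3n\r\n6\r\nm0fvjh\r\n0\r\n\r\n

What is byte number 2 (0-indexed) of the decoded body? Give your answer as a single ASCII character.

Chunk 1: stream[0..1]='4' size=0x4=4, data at stream[3..7]='nktp' -> body[0..4], body so far='nktp'
Chunk 2: stream[9..10]='4' size=0x4=4, data at stream[12..16]='cxxl' -> body[4..8], body so far='nktpcxxl'
Chunk 3: stream[18..19]='2' size=0x2=2, data at stream[21..23]='3n' -> body[8..10], body so far='nktpcxxl3n'
Chunk 4: stream[25..26]='6' size=0x6=6, data at stream[28..34]='m0fvjh' -> body[10..16], body so far='nktpcxxl3nm0fvjh'
Chunk 5: stream[36..37]='0' size=0 (terminator). Final body='nktpcxxl3nm0fvjh' (16 bytes)
Body byte 2 = 't'

Answer: t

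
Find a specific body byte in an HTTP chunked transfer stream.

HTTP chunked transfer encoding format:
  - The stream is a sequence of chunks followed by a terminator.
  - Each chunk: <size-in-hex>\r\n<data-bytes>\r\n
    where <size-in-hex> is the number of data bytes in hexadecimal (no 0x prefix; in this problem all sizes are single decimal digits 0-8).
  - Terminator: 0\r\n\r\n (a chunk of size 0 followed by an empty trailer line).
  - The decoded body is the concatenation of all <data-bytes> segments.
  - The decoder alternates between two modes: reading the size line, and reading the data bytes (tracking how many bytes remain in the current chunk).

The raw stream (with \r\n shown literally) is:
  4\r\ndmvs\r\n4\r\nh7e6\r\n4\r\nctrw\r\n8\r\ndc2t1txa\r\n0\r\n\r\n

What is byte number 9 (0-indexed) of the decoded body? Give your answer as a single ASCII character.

Answer: t

Derivation:
Chunk 1: stream[0..1]='4' size=0x4=4, data at stream[3..7]='dmvs' -> body[0..4], body so far='dmvs'
Chunk 2: stream[9..10]='4' size=0x4=4, data at stream[12..16]='h7e6' -> body[4..8], body so far='dmvsh7e6'
Chunk 3: stream[18..19]='4' size=0x4=4, data at stream[21..25]='ctrw' -> body[8..12], body so far='dmvsh7e6ctrw'
Chunk 4: stream[27..28]='8' size=0x8=8, data at stream[30..38]='dc2t1txa' -> body[12..20], body so far='dmvsh7e6ctrwdc2t1txa'
Chunk 5: stream[40..41]='0' size=0 (terminator). Final body='dmvsh7e6ctrwdc2t1txa' (20 bytes)
Body byte 9 = 't'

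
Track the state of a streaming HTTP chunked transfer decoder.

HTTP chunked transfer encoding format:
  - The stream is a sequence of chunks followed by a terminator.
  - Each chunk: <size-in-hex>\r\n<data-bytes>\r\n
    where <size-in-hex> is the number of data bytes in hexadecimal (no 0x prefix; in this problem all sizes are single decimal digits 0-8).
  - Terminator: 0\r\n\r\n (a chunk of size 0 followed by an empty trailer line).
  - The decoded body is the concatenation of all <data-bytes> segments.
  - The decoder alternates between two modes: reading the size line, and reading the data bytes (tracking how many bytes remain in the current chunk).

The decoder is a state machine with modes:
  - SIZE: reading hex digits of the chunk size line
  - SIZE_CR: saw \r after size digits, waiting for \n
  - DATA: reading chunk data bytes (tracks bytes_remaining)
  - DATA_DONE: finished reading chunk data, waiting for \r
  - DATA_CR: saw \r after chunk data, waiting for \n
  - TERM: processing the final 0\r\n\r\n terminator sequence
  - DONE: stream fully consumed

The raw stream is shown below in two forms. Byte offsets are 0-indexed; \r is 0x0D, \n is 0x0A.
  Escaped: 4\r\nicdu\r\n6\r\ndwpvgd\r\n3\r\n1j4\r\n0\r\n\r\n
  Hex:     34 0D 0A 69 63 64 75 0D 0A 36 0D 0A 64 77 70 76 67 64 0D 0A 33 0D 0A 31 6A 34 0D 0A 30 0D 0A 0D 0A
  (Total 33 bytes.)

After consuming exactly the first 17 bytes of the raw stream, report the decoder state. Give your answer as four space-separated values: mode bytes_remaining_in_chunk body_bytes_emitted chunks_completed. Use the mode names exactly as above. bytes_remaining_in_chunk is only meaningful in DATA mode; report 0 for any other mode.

Byte 0 = '4': mode=SIZE remaining=0 emitted=0 chunks_done=0
Byte 1 = 0x0D: mode=SIZE_CR remaining=0 emitted=0 chunks_done=0
Byte 2 = 0x0A: mode=DATA remaining=4 emitted=0 chunks_done=0
Byte 3 = 'i': mode=DATA remaining=3 emitted=1 chunks_done=0
Byte 4 = 'c': mode=DATA remaining=2 emitted=2 chunks_done=0
Byte 5 = 'd': mode=DATA remaining=1 emitted=3 chunks_done=0
Byte 6 = 'u': mode=DATA_DONE remaining=0 emitted=4 chunks_done=0
Byte 7 = 0x0D: mode=DATA_CR remaining=0 emitted=4 chunks_done=0
Byte 8 = 0x0A: mode=SIZE remaining=0 emitted=4 chunks_done=1
Byte 9 = '6': mode=SIZE remaining=0 emitted=4 chunks_done=1
Byte 10 = 0x0D: mode=SIZE_CR remaining=0 emitted=4 chunks_done=1
Byte 11 = 0x0A: mode=DATA remaining=6 emitted=4 chunks_done=1
Byte 12 = 'd': mode=DATA remaining=5 emitted=5 chunks_done=1
Byte 13 = 'w': mode=DATA remaining=4 emitted=6 chunks_done=1
Byte 14 = 'p': mode=DATA remaining=3 emitted=7 chunks_done=1
Byte 15 = 'v': mode=DATA remaining=2 emitted=8 chunks_done=1
Byte 16 = 'g': mode=DATA remaining=1 emitted=9 chunks_done=1

Answer: DATA 1 9 1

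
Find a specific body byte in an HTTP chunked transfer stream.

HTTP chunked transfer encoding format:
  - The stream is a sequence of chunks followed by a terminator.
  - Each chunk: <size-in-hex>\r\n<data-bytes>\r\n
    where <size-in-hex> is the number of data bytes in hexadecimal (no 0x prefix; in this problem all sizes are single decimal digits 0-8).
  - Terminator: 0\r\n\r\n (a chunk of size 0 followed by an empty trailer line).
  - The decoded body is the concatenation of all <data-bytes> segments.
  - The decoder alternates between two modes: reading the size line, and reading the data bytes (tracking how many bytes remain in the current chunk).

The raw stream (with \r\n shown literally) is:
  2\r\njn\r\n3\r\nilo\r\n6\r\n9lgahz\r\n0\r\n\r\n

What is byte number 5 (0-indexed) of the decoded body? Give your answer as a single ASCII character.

Chunk 1: stream[0..1]='2' size=0x2=2, data at stream[3..5]='jn' -> body[0..2], body so far='jn'
Chunk 2: stream[7..8]='3' size=0x3=3, data at stream[10..13]='ilo' -> body[2..5], body so far='jnilo'
Chunk 3: stream[15..16]='6' size=0x6=6, data at stream[18..24]='9lgahz' -> body[5..11], body so far='jnilo9lgahz'
Chunk 4: stream[26..27]='0' size=0 (terminator). Final body='jnilo9lgahz' (11 bytes)
Body byte 5 = '9'

Answer: 9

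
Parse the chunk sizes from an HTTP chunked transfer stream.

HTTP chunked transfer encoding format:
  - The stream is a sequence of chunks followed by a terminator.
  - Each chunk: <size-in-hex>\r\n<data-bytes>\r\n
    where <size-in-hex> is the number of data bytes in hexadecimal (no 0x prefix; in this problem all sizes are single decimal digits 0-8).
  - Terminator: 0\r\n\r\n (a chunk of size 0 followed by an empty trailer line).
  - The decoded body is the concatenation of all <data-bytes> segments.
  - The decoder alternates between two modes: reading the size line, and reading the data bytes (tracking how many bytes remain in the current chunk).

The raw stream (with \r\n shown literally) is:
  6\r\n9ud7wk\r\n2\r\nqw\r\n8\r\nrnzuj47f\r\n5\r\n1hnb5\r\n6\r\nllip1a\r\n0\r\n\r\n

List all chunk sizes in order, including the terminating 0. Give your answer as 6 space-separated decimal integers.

Answer: 6 2 8 5 6 0

Derivation:
Chunk 1: stream[0..1]='6' size=0x6=6, data at stream[3..9]='9ud7wk' -> body[0..6], body so far='9ud7wk'
Chunk 2: stream[11..12]='2' size=0x2=2, data at stream[14..16]='qw' -> body[6..8], body so far='9ud7wkqw'
Chunk 3: stream[18..19]='8' size=0x8=8, data at stream[21..29]='rnzuj47f' -> body[8..16], body so far='9ud7wkqwrnzuj47f'
Chunk 4: stream[31..32]='5' size=0x5=5, data at stream[34..39]='1hnb5' -> body[16..21], body so far='9ud7wkqwrnzuj47f1hnb5'
Chunk 5: stream[41..42]='6' size=0x6=6, data at stream[44..50]='llip1a' -> body[21..27], body so far='9ud7wkqwrnzuj47f1hnb5llip1a'
Chunk 6: stream[52..53]='0' size=0 (terminator). Final body='9ud7wkqwrnzuj47f1hnb5llip1a' (27 bytes)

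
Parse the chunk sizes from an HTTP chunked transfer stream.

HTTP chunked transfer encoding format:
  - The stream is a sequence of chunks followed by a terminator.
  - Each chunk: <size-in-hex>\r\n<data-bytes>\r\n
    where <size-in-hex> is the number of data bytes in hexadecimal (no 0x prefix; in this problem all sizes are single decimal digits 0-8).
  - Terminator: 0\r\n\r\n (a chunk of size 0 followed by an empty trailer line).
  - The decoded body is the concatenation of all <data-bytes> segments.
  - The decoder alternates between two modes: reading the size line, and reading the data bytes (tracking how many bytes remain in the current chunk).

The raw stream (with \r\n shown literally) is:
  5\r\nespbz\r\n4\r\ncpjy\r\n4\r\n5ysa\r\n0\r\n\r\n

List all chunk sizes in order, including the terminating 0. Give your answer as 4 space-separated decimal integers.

Answer: 5 4 4 0

Derivation:
Chunk 1: stream[0..1]='5' size=0x5=5, data at stream[3..8]='espbz' -> body[0..5], body so far='espbz'
Chunk 2: stream[10..11]='4' size=0x4=4, data at stream[13..17]='cpjy' -> body[5..9], body so far='espbzcpjy'
Chunk 3: stream[19..20]='4' size=0x4=4, data at stream[22..26]='5ysa' -> body[9..13], body so far='espbzcpjy5ysa'
Chunk 4: stream[28..29]='0' size=0 (terminator). Final body='espbzcpjy5ysa' (13 bytes)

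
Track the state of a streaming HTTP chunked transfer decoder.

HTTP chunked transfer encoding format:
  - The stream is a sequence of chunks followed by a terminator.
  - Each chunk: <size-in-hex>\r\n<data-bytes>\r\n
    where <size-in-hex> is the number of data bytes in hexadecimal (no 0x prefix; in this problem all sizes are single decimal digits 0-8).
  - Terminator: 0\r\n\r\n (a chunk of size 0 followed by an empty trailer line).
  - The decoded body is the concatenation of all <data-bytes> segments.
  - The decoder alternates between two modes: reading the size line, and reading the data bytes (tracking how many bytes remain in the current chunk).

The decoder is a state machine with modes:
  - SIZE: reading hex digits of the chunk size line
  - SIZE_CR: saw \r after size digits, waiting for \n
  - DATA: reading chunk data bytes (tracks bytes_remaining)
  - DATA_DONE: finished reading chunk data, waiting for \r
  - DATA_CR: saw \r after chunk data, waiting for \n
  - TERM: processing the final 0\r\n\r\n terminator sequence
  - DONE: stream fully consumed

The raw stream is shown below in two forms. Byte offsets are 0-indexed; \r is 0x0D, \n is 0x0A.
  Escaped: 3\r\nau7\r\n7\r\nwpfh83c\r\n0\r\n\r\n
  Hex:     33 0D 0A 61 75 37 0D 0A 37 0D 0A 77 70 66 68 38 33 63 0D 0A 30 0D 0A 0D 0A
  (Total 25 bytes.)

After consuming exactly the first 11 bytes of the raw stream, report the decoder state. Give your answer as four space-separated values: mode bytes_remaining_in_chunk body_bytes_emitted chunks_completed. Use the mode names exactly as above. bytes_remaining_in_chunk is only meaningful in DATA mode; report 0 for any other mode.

Answer: DATA 7 3 1

Derivation:
Byte 0 = '3': mode=SIZE remaining=0 emitted=0 chunks_done=0
Byte 1 = 0x0D: mode=SIZE_CR remaining=0 emitted=0 chunks_done=0
Byte 2 = 0x0A: mode=DATA remaining=3 emitted=0 chunks_done=0
Byte 3 = 'a': mode=DATA remaining=2 emitted=1 chunks_done=0
Byte 4 = 'u': mode=DATA remaining=1 emitted=2 chunks_done=0
Byte 5 = '7': mode=DATA_DONE remaining=0 emitted=3 chunks_done=0
Byte 6 = 0x0D: mode=DATA_CR remaining=0 emitted=3 chunks_done=0
Byte 7 = 0x0A: mode=SIZE remaining=0 emitted=3 chunks_done=1
Byte 8 = '7': mode=SIZE remaining=0 emitted=3 chunks_done=1
Byte 9 = 0x0D: mode=SIZE_CR remaining=0 emitted=3 chunks_done=1
Byte 10 = 0x0A: mode=DATA remaining=7 emitted=3 chunks_done=1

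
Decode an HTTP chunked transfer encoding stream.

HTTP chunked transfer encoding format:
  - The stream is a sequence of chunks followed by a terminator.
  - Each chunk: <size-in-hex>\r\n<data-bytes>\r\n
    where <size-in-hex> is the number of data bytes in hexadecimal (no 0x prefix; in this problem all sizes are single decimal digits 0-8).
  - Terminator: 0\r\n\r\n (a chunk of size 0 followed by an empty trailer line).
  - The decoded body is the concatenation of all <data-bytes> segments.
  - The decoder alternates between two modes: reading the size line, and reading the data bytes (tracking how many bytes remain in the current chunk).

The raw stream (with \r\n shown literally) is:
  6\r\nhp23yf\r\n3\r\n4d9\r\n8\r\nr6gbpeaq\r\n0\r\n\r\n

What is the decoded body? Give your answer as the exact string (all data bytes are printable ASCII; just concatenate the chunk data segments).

Chunk 1: stream[0..1]='6' size=0x6=6, data at stream[3..9]='hp23yf' -> body[0..6], body so far='hp23yf'
Chunk 2: stream[11..12]='3' size=0x3=3, data at stream[14..17]='4d9' -> body[6..9], body so far='hp23yf4d9'
Chunk 3: stream[19..20]='8' size=0x8=8, data at stream[22..30]='r6gbpeaq' -> body[9..17], body so far='hp23yf4d9r6gbpeaq'
Chunk 4: stream[32..33]='0' size=0 (terminator). Final body='hp23yf4d9r6gbpeaq' (17 bytes)

Answer: hp23yf4d9r6gbpeaq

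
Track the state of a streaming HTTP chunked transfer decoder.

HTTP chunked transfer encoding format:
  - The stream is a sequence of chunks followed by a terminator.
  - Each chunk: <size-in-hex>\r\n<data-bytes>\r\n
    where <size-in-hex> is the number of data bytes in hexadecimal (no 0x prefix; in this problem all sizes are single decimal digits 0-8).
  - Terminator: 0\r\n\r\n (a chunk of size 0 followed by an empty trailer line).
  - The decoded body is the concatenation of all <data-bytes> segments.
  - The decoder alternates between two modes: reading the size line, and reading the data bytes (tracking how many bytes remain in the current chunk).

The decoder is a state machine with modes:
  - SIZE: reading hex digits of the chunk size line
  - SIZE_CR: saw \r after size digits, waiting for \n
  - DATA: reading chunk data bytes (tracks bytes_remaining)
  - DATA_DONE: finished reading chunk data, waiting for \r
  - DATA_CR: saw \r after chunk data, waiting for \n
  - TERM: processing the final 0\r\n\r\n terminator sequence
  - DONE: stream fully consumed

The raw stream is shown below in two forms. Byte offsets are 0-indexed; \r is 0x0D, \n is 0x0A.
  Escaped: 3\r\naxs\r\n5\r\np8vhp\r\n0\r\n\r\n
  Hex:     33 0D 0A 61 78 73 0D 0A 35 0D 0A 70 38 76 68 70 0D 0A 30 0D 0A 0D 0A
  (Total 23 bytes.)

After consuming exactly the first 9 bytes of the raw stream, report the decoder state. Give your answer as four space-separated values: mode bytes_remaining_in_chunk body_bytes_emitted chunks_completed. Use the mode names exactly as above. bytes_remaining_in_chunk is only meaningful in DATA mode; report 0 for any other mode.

Byte 0 = '3': mode=SIZE remaining=0 emitted=0 chunks_done=0
Byte 1 = 0x0D: mode=SIZE_CR remaining=0 emitted=0 chunks_done=0
Byte 2 = 0x0A: mode=DATA remaining=3 emitted=0 chunks_done=0
Byte 3 = 'a': mode=DATA remaining=2 emitted=1 chunks_done=0
Byte 4 = 'x': mode=DATA remaining=1 emitted=2 chunks_done=0
Byte 5 = 's': mode=DATA_DONE remaining=0 emitted=3 chunks_done=0
Byte 6 = 0x0D: mode=DATA_CR remaining=0 emitted=3 chunks_done=0
Byte 7 = 0x0A: mode=SIZE remaining=0 emitted=3 chunks_done=1
Byte 8 = '5': mode=SIZE remaining=0 emitted=3 chunks_done=1

Answer: SIZE 0 3 1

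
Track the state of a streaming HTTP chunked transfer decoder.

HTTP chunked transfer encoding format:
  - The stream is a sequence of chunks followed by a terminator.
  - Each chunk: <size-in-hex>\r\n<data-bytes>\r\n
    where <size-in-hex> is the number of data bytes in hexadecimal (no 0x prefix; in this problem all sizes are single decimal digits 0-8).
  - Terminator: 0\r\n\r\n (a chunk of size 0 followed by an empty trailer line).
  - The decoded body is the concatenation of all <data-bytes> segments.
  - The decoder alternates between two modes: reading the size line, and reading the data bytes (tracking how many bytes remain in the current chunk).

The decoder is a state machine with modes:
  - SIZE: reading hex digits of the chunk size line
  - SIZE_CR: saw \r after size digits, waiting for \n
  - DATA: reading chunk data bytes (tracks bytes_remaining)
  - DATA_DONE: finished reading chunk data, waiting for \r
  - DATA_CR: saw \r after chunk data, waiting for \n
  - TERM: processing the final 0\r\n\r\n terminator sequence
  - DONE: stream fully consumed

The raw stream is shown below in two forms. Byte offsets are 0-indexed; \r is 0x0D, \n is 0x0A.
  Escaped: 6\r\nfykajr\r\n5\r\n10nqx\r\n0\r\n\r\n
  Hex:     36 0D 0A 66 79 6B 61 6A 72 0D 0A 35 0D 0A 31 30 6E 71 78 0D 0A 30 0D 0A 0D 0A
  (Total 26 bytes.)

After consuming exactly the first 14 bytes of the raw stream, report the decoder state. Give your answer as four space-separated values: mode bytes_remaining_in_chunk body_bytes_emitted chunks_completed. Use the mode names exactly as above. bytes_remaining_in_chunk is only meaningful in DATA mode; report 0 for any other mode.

Byte 0 = '6': mode=SIZE remaining=0 emitted=0 chunks_done=0
Byte 1 = 0x0D: mode=SIZE_CR remaining=0 emitted=0 chunks_done=0
Byte 2 = 0x0A: mode=DATA remaining=6 emitted=0 chunks_done=0
Byte 3 = 'f': mode=DATA remaining=5 emitted=1 chunks_done=0
Byte 4 = 'y': mode=DATA remaining=4 emitted=2 chunks_done=0
Byte 5 = 'k': mode=DATA remaining=3 emitted=3 chunks_done=0
Byte 6 = 'a': mode=DATA remaining=2 emitted=4 chunks_done=0
Byte 7 = 'j': mode=DATA remaining=1 emitted=5 chunks_done=0
Byte 8 = 'r': mode=DATA_DONE remaining=0 emitted=6 chunks_done=0
Byte 9 = 0x0D: mode=DATA_CR remaining=0 emitted=6 chunks_done=0
Byte 10 = 0x0A: mode=SIZE remaining=0 emitted=6 chunks_done=1
Byte 11 = '5': mode=SIZE remaining=0 emitted=6 chunks_done=1
Byte 12 = 0x0D: mode=SIZE_CR remaining=0 emitted=6 chunks_done=1
Byte 13 = 0x0A: mode=DATA remaining=5 emitted=6 chunks_done=1

Answer: DATA 5 6 1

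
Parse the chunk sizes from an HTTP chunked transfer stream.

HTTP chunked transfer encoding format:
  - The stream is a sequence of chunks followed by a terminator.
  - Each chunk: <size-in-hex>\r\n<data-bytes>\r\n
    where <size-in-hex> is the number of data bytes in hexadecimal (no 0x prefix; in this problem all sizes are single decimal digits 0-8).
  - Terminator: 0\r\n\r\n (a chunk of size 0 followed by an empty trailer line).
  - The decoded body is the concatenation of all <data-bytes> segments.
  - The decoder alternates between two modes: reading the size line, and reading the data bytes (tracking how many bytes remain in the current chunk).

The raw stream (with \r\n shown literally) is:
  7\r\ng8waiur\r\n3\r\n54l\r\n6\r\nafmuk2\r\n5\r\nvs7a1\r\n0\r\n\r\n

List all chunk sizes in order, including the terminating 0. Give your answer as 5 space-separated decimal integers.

Answer: 7 3 6 5 0

Derivation:
Chunk 1: stream[0..1]='7' size=0x7=7, data at stream[3..10]='g8waiur' -> body[0..7], body so far='g8waiur'
Chunk 2: stream[12..13]='3' size=0x3=3, data at stream[15..18]='54l' -> body[7..10], body so far='g8waiur54l'
Chunk 3: stream[20..21]='6' size=0x6=6, data at stream[23..29]='afmuk2' -> body[10..16], body so far='g8waiur54lafmuk2'
Chunk 4: stream[31..32]='5' size=0x5=5, data at stream[34..39]='vs7a1' -> body[16..21], body so far='g8waiur54lafmuk2vs7a1'
Chunk 5: stream[41..42]='0' size=0 (terminator). Final body='g8waiur54lafmuk2vs7a1' (21 bytes)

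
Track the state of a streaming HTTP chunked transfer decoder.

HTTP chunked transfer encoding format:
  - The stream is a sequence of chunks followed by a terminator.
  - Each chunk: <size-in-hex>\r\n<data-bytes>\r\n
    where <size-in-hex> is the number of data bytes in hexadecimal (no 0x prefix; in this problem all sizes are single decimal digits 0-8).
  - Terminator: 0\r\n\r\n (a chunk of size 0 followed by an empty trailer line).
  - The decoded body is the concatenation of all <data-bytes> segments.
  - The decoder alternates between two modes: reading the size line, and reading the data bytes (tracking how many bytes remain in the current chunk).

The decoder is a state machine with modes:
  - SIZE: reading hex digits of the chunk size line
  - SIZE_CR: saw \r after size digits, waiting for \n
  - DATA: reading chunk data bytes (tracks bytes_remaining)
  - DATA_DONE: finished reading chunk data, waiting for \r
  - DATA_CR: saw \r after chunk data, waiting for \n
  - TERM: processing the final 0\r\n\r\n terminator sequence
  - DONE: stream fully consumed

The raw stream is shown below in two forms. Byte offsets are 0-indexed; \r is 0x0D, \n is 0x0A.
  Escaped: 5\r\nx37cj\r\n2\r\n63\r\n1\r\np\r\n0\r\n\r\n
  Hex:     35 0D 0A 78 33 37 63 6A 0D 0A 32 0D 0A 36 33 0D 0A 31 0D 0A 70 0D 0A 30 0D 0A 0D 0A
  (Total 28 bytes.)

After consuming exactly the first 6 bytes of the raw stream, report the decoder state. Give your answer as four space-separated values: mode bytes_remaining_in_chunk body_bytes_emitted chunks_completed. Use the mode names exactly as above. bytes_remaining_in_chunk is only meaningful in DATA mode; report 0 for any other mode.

Byte 0 = '5': mode=SIZE remaining=0 emitted=0 chunks_done=0
Byte 1 = 0x0D: mode=SIZE_CR remaining=0 emitted=0 chunks_done=0
Byte 2 = 0x0A: mode=DATA remaining=5 emitted=0 chunks_done=0
Byte 3 = 'x': mode=DATA remaining=4 emitted=1 chunks_done=0
Byte 4 = '3': mode=DATA remaining=3 emitted=2 chunks_done=0
Byte 5 = '7': mode=DATA remaining=2 emitted=3 chunks_done=0

Answer: DATA 2 3 0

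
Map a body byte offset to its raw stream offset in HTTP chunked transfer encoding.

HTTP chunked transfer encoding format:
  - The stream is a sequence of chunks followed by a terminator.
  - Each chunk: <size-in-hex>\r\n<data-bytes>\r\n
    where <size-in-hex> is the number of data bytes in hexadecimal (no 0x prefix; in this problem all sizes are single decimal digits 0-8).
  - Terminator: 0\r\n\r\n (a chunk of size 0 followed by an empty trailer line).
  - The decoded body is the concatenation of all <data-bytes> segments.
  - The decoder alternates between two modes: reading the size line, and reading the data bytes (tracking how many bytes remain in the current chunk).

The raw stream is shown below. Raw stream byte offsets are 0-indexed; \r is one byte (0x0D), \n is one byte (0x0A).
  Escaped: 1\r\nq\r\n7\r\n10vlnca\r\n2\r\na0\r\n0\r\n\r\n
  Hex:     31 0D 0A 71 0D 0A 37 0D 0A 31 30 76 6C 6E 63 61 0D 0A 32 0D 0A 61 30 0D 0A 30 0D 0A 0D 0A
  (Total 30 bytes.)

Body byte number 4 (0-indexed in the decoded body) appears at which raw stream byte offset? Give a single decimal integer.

Answer: 12

Derivation:
Chunk 1: stream[0..1]='1' size=0x1=1, data at stream[3..4]='q' -> body[0..1], body so far='q'
Chunk 2: stream[6..7]='7' size=0x7=7, data at stream[9..16]='10vlnca' -> body[1..8], body so far='q10vlnca'
Chunk 3: stream[18..19]='2' size=0x2=2, data at stream[21..23]='a0' -> body[8..10], body so far='q10vlncaa0'
Chunk 4: stream[25..26]='0' size=0 (terminator). Final body='q10vlncaa0' (10 bytes)
Body byte 4 at stream offset 12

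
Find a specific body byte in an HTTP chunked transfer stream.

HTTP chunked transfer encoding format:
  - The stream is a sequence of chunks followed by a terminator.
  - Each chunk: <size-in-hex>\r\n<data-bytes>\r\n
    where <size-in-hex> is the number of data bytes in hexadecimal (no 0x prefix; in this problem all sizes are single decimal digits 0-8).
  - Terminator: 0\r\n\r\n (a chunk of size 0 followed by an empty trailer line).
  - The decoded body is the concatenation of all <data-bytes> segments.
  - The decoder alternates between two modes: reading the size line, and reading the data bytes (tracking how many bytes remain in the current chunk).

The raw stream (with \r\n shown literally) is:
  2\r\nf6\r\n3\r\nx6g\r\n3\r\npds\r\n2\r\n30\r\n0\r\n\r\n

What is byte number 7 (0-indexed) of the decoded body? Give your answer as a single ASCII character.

Chunk 1: stream[0..1]='2' size=0x2=2, data at stream[3..5]='f6' -> body[0..2], body so far='f6'
Chunk 2: stream[7..8]='3' size=0x3=3, data at stream[10..13]='x6g' -> body[2..5], body so far='f6x6g'
Chunk 3: stream[15..16]='3' size=0x3=3, data at stream[18..21]='pds' -> body[5..8], body so far='f6x6gpds'
Chunk 4: stream[23..24]='2' size=0x2=2, data at stream[26..28]='30' -> body[8..10], body so far='f6x6gpds30'
Chunk 5: stream[30..31]='0' size=0 (terminator). Final body='f6x6gpds30' (10 bytes)
Body byte 7 = 's'

Answer: s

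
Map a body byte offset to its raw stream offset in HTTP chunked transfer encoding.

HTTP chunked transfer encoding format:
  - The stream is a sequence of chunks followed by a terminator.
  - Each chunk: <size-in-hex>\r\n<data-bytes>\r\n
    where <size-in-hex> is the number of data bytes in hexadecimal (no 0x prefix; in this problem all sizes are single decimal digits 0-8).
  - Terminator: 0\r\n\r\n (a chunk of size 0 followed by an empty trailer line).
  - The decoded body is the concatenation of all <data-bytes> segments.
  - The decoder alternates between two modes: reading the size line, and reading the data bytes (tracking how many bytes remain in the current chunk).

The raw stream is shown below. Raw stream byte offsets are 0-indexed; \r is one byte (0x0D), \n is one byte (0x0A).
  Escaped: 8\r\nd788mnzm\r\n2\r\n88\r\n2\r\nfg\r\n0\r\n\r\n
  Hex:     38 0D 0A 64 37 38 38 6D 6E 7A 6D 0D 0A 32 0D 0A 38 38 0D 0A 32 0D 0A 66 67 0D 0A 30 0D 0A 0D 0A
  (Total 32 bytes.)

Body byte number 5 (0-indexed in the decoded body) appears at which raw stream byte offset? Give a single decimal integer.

Answer: 8

Derivation:
Chunk 1: stream[0..1]='8' size=0x8=8, data at stream[3..11]='d788mnzm' -> body[0..8], body so far='d788mnzm'
Chunk 2: stream[13..14]='2' size=0x2=2, data at stream[16..18]='88' -> body[8..10], body so far='d788mnzm88'
Chunk 3: stream[20..21]='2' size=0x2=2, data at stream[23..25]='fg' -> body[10..12], body so far='d788mnzm88fg'
Chunk 4: stream[27..28]='0' size=0 (terminator). Final body='d788mnzm88fg' (12 bytes)
Body byte 5 at stream offset 8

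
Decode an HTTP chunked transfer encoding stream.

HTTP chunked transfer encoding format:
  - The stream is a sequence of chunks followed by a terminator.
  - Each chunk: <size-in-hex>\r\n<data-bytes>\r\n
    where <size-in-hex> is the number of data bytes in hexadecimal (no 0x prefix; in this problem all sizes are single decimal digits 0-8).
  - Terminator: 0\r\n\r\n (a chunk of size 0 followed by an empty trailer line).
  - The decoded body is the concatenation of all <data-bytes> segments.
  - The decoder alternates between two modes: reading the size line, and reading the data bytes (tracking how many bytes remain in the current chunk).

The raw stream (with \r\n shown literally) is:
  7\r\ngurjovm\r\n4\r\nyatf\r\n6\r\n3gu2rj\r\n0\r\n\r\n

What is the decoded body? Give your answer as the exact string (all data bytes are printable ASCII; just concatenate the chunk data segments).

Chunk 1: stream[0..1]='7' size=0x7=7, data at stream[3..10]='gurjovm' -> body[0..7], body so far='gurjovm'
Chunk 2: stream[12..13]='4' size=0x4=4, data at stream[15..19]='yatf' -> body[7..11], body so far='gurjovmyatf'
Chunk 3: stream[21..22]='6' size=0x6=6, data at stream[24..30]='3gu2rj' -> body[11..17], body so far='gurjovmyatf3gu2rj'
Chunk 4: stream[32..33]='0' size=0 (terminator). Final body='gurjovmyatf3gu2rj' (17 bytes)

Answer: gurjovmyatf3gu2rj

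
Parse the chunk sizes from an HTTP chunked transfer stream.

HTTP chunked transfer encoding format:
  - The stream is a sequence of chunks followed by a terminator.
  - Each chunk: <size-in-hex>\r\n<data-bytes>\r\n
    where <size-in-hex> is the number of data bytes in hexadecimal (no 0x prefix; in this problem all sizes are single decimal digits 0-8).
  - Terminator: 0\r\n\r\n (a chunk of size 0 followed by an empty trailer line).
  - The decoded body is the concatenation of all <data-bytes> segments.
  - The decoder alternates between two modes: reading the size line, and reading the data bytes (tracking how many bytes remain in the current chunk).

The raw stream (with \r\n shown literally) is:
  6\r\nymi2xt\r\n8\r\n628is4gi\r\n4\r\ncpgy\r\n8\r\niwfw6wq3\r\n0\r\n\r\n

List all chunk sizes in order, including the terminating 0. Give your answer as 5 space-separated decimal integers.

Answer: 6 8 4 8 0

Derivation:
Chunk 1: stream[0..1]='6' size=0x6=6, data at stream[3..9]='ymi2xt' -> body[0..6], body so far='ymi2xt'
Chunk 2: stream[11..12]='8' size=0x8=8, data at stream[14..22]='628is4gi' -> body[6..14], body so far='ymi2xt628is4gi'
Chunk 3: stream[24..25]='4' size=0x4=4, data at stream[27..31]='cpgy' -> body[14..18], body so far='ymi2xt628is4gicpgy'
Chunk 4: stream[33..34]='8' size=0x8=8, data at stream[36..44]='iwfw6wq3' -> body[18..26], body so far='ymi2xt628is4gicpgyiwfw6wq3'
Chunk 5: stream[46..47]='0' size=0 (terminator). Final body='ymi2xt628is4gicpgyiwfw6wq3' (26 bytes)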